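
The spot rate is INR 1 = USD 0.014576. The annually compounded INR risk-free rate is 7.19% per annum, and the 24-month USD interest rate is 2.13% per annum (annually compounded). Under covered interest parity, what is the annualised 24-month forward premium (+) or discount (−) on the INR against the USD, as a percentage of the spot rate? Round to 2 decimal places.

T = 2 years.
CIP forward (USD per INR) = 0.014576 × 1.0430537/1.1489696 = 0.013232335.
(F − S)/S ÷ T = (0.013232335 − 0.014576)/0.014576/2 = -0.046092 → -4.61%.

-4.61%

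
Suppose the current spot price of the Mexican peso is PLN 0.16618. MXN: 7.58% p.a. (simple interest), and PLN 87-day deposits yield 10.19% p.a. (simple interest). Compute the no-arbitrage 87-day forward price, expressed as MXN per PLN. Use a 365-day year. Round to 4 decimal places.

5.9810

T = 87/365 years.
PLN accumulates by 1 + 0.1019×87/365 = 1.0242885.
MXN accumulates by 1 + 0.0758×87/365 = 1.0180674.
CIP: F = S · (grow PLN)/(grow MXN) = 0.16618 × 1.0242885/1.0180674 = 0.1671955 PLN per MXN.
Invert for MXN per PLN: 1 / 0.1671955 = 5.9810.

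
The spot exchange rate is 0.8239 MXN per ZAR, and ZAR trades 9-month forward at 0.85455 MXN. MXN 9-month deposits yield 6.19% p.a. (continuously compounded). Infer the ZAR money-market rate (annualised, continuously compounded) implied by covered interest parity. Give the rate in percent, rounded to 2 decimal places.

1.32%

T = 9/12 years.
By CIP, F/S equals the MXN-to-ZAR growth ratio: 0.85455/0.8239 = 1.0372011.
MXN growth factor: e^(0.0619×9/12) = 1.0475195.
So the ZAR growth factor = 1.0099483.
Take logs: ln 1.0099483 / (9/12) = 0.013199, so 1.32%.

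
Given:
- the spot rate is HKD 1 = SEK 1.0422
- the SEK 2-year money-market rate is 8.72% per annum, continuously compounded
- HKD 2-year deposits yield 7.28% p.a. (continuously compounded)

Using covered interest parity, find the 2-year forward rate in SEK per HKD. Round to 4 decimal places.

T = 2 years.
Growth of 1 SEK over T: e^(0.0872×2) = 1.1905317.
HKD growth factor: e^(0.0728×2) = 1.1567334.
Forward (SEK per HKD) = 1.0422 × 1.1905317 / 1.1567334 = 1.072652.

1.0727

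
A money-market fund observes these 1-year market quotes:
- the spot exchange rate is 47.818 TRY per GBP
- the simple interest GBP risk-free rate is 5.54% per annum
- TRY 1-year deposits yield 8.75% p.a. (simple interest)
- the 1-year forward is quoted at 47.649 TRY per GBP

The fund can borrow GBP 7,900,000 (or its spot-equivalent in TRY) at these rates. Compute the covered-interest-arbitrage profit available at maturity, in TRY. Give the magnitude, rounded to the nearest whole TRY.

TRY 13,535,231

T = 1 year.
Invest the GBP and cover forward: 7,900,000 × 1.055400 × 47.649 = TRY 397,281,161.34.
Convert at spot and invest in TRY: 7,900,000 × 47.818 × 1.087500 = TRY 410,816,392.50.
The quoted forward undervalues GBP, so borrow GBP, convert to TRY at spot, deposit the TRY at 8.75%, and buy GBP forward at 47.649 to cover the loan.
Arbitrage profit = |397,281,161.34 − 410,816,392.50| = TRY 13,535,231.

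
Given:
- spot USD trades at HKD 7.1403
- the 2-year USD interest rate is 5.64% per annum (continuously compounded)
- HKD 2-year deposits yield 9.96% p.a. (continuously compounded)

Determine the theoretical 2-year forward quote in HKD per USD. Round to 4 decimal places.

7.7847

T = 2 years.
Growth of 1 HKD over T: e^(0.0996×2) = 1.220426.
USD accumulates by e^(0.0564×2) = 1.119408.
So F = 7.1403 × 1.220426 / 1.119408 = 7.784657 (HKD/USD).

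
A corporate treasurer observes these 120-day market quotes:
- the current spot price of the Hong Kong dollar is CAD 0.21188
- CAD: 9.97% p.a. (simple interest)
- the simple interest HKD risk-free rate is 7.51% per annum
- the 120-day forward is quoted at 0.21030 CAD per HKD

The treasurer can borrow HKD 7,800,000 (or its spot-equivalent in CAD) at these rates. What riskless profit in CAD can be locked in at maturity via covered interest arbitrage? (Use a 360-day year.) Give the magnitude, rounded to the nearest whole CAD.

T = 120/360 years.
Invest the HKD and cover forward: 7,800,000 × 1.025033333 × 0.21030 = CAD 1,681,403.18.
Convert at spot and invest in CAD: 7,800,000 × 0.21188 × 1.033233333 = CAD 1,707,587.53.
The quoted forward undervalues HKD, so borrow HKD, convert to CAD at spot, deposit the CAD at 9.97%, and buy HKD forward at 0.21030 to cover the loan.
Profit = 1,707,587.53 − 1,681,403.18 = CAD 26,184.

CAD 26,184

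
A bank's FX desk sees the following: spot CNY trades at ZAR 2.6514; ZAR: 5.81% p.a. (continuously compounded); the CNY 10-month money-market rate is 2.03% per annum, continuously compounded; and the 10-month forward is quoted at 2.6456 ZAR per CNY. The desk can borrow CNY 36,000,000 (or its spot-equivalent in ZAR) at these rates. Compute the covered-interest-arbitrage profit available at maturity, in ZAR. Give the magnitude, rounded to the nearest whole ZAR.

T = 10/12 years.
Keep in CNY, deliver into the forward: 36,000,000·1.0170605637·2.6456 = ZAR 96,866,475.38.
Swap to ZAR now, deposit: 36,000,000·2.6514·1.0496079009 = ZAR 100,185,493.98.
The quoted forward undervalues CNY, so borrow CNY, convert to ZAR at spot, deposit the ZAR at 5.81%, and buy CNY forward at 2.6456 to cover the loan.
Arbitrage profit = |96,866,475.38 − 100,185,493.98| = ZAR 3,319,019.

ZAR 3,319,019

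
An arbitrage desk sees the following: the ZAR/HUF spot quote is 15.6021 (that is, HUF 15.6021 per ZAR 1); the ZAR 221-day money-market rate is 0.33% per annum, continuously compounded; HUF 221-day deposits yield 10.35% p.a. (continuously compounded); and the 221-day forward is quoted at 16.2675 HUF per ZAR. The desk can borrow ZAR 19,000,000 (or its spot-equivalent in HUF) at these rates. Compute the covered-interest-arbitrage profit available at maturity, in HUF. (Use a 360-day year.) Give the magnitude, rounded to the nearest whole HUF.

T = 221/360 years.
Invest the ZAR and cover forward: 19,000,000 × 1.00202788672 × 16.2675 = HUF 309,709,284.30.
Convert at spot and invest in HUF: 19,000,000 × 15.6021 × 1.06559944503 = HUF 315,886,192.92.
The quoted forward undervalues ZAR, so borrow ZAR, convert to HUF at spot, deposit the HUF at 10.35%, and buy ZAR forward at 16.2675 to cover the loan.
Arbitrage profit = |309,709,284.30 − 315,886,192.92| = HUF 6,176,909.

HUF 6,176,909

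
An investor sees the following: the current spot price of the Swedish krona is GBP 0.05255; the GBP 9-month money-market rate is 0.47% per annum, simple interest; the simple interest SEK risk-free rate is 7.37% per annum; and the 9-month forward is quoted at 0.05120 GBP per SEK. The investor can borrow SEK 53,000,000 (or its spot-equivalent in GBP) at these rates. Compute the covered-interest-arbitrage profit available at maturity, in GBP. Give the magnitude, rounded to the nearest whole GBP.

T = 9/12 years.
Keep in SEK, deliver into the forward: 53,000,000·1.055275·0.05120 = GBP 2,863,594.24.
Swap to GBP now, deposit: 53,000,000·0.05255·1.003525 = GBP 2,794,967.65.
The quoted forward overvalues SEK, so borrow GBP, buy SEK at spot, deposit the SEK at 7.37%, and sell the proceeds forward at 0.05120.
Arbitrage profit = |2,863,594.24 − 2,794,967.65| = GBP 68,627.

GBP 68,627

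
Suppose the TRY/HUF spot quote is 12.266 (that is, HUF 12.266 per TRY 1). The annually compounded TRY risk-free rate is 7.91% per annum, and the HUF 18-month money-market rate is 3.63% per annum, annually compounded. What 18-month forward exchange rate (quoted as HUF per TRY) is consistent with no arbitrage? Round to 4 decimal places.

11.5435

T = 18/12 years.
Growth of 1 HUF over T: (1 + 0.0363)^(18/12) = 1.05494118.
Growth of 1 TRY over T: (1 + 0.0791)^(18/12) = 1.12096625.
Forward (HUF per TRY) = 12.266 × 1.05494118 / 1.12096625 = 11.543531.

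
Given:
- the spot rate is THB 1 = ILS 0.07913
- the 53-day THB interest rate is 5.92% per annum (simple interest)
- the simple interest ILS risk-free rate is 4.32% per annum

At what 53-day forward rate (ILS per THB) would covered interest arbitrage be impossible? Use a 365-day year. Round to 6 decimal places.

T = 53/365 years.
Growth of 1 ILS over T: 1 + 0.0432×53/365 = 1.0062729.
Growth of 1 THB over T: 1 + 0.0592×53/365 = 1.0085962.
Forward (ILS per THB) = 0.07913 × 1.0062729 / 1.0085962 = 0.07894772.

0.078948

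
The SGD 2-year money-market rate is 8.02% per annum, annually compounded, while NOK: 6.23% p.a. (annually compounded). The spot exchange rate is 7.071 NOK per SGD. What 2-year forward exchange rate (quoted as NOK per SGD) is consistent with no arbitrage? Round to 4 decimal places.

T = 2 years.
NOK accumulates by (1 + 0.0623)^2 = 1.1284813.
SGD accumulates by (1 + 0.0802)^2 = 1.166832.
CIP: F = S · (grow NOK)/(grow SGD) = 7.071 × 1.1284813/1.166832 = 6.838595 NOK per SGD.

6.8386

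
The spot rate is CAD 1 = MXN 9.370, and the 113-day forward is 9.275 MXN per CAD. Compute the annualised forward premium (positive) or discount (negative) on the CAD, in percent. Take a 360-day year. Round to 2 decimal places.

-3.23%

T = 113/360 years.
(F − S)/S = (9.275 − 9.37)/9.37 = -0.0101387.
Annualise by dividing by T: -0.0101387 / (113/360) = -0.032300 → -3.23%.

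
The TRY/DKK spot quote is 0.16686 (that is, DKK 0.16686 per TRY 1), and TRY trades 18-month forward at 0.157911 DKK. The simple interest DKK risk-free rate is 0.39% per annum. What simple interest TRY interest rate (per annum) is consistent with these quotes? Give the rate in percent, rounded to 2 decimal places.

T = 18/12 years.
F/S = 0.157911/0.16686 = 0.9463682 = (growth of DKK) / (growth of TRY).
DKK growth factor: 1 + 0.0039×18/12 = 1.005850.
That pins the TRY growth at 1.0628527.
(1.0628527 − 1)/T = 0.041902, i.e. 4.19%.

4.19%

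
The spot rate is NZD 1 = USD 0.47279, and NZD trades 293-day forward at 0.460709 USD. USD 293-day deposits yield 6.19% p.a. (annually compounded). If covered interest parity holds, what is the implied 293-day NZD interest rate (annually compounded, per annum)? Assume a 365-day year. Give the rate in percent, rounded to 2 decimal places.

9.67%

T = 293/365 years.
CIP gives F = S · g_USD/g_NZD, so g_USD/g_NZD = 0.460709/0.47279 = 0.9744474.
The USD side grows by (1 + 0.0619)^(293/365) = 1.0493935.
That pins the NZD growth at 1.0769114.
r = 1.0769114^(365/293) − 1 = 0.096700 → 9.67%.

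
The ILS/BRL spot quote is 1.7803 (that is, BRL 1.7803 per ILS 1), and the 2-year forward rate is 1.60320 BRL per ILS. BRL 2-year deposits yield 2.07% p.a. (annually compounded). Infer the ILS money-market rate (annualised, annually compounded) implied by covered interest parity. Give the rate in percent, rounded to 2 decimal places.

T = 2 years.
By CIP, F/S equals the BRL-to-ILS growth ratio: 1.6032/1.7803 = 0.9005224.
BRL growth factor: (1 + 0.0207)^2 = 1.0418285.
So the ILS growth factor = 1.1569157.
Annualise: 1.1569157^(1/2) − 1 = 0.075600 = 7.56%.

7.56%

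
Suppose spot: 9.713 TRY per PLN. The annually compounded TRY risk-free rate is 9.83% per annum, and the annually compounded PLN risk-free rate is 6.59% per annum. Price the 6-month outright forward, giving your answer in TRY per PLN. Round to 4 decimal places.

9.8595

T = 6/12 years.
TRY accumulates by (1 + 0.0983)^(6/12) = 1.0479981.
PLN accumulates by (1 + 0.0659)^(6/12) = 1.0324243.
Forward (TRY per PLN) = 9.713 × 1.0479981 / 1.0324243 = 9.859518.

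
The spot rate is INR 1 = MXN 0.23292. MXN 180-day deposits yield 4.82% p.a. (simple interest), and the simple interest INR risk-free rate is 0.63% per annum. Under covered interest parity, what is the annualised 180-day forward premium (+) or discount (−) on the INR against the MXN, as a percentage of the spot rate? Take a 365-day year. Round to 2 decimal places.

T = 180/365 years.
F = S · g_MXN/g_INR = 0.23292 × 1.0237699/1.0031068 = 0.23771794.
(F − S)/S ÷ T = (0.23771794 − 0.23292)/0.23292/(180/365) = 0.041770 → 4.18%.

+4.18%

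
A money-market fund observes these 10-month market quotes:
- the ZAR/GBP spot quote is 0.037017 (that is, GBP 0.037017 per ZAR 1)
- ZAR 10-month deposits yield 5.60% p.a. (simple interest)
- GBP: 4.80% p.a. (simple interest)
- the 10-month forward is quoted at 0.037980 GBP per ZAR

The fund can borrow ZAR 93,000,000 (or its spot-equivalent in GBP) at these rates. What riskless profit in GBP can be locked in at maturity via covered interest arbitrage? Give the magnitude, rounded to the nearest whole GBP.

GBP 116,689

T = 10/12 years.
Route A — deposit ZAR, sell forward: 93,000,000 × 1.046666667 × 0.037980 = GBP 3,696,973.20.
Route B — convert at spot, deposit GBP: 93,000,000 × 0.037017 × 1.040000 = GBP 3,580,284.24.
The quoted forward overvalues ZAR, so borrow GBP, buy ZAR at spot, deposit the ZAR at 5.60%, and sell the proceeds forward at 0.037980.
Arbitrage profit = |3,696,973.20 − 3,580,284.24| = GBP 116,689.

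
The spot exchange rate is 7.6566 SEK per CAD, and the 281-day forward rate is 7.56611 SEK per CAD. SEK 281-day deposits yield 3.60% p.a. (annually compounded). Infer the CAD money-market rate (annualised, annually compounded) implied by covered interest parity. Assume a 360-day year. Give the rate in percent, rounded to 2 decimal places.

5.19%

T = 281/360 years.
By CIP, F/S equals the SEK-to-CAD growth ratio: 7.56611/7.6566 = 0.9881814.
The SEK side grows by (1 + 0.0360)^(281/360) = 1.0279906.
Hence g_CAD = 1.0402853.
Annualise: 1.0402853^(360/281) − 1 = 0.051901 = 5.19%.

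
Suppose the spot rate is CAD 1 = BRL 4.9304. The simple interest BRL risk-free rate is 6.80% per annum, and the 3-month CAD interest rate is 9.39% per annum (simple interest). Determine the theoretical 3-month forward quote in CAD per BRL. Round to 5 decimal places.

0.20411

T = 3/12 years.
BRL growth factor: 1 + 0.0680×3/12 = 1.017000.
CAD growth factor: 1 + 0.0939×3/12 = 1.023475.
Forward (BRL per CAD) = 4.9304 × 1.017000 / 1.023475 = 4.899208.
Quoted the other way: 1/4.899208 = 0.20411 CAD per BRL.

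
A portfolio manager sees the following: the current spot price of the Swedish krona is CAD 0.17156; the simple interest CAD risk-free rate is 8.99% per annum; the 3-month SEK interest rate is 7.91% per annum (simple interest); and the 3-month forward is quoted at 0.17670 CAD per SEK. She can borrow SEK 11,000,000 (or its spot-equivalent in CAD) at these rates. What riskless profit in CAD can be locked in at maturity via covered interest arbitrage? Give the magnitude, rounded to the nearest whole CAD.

T = 3/12 years.
Invest the SEK and cover forward: 11,000,000 × 1.019775 × 0.17670 = CAD 1,982,136.67.
Convert at spot and invest in CAD: 11,000,000 × 0.17156 × 1.022475 = CAD 1,929,573.92.
The quoted forward overvalues SEK, so borrow CAD, buy SEK at spot, deposit the SEK at 7.91%, and sell the proceeds forward at 0.17670.
Arbitrage profit = |1,982,136.67 − 1,929,573.92| = CAD 52,563.

CAD 52,563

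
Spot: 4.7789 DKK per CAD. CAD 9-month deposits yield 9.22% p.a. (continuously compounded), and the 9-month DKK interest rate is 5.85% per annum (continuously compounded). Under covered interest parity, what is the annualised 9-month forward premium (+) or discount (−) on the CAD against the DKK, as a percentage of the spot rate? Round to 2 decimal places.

T = 9/12 years.
No-arbitrage forward: 4.7789 × 1.0448517 / 1.0715969 = 4.6596269 DKK/CAD.
(F − S)/S ÷ T = (4.6596269 − 4.7789)/4.7789/(9/12) = -0.033278 → -3.33%.

-3.33%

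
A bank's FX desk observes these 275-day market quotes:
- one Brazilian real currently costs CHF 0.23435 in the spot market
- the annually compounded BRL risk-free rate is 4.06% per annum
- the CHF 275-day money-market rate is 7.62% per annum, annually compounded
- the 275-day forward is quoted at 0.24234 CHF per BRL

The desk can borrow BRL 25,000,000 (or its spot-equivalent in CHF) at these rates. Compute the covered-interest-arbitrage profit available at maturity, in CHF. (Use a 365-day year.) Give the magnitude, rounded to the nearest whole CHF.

T = 275/365 years.
Keep in BRL, deliver into the forward: 25,000,000·1.030438454·0.24234 = CHF 6,242,911.37.
Swap to CHF now, deposit: 25,000,000·0.23435·1.056887991 = CHF 6,192,042.52.
The quoted forward overvalues BRL, so borrow CHF, buy BRL at spot, deposit the BRL at 4.06%, and sell the proceeds forward at 0.24234.
The gap between the two covered legs is CHF 50,869.

CHF 50,869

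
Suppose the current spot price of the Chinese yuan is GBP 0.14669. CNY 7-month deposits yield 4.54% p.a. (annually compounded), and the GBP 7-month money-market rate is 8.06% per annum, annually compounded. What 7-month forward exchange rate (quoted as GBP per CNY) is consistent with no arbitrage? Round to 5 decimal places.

T = 7/12 years.
Growth of 1 GBP over T: (1 + 0.0806)^(7/12) = 1.0462558.
Growth of 1 CNY over T: (1 + 0.0454)^(7/12) = 1.0262381.
Forward (GBP per CNY) = 0.14669 × 1.0462558 / 1.0262381 = 0.1495513.

0.14955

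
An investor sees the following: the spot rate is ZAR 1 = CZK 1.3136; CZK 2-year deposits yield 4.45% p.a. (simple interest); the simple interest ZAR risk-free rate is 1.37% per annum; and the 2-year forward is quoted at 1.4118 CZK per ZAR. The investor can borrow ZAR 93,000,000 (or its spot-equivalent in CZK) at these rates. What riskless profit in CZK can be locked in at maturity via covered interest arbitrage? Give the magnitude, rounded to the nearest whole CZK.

T = 2 years.
Route A — deposit ZAR, sell forward: 93,000,000 × 1.027400 × 1.4118 = CZK 134,894,948.76.
Route B — convert at spot, deposit CZK: 93,000,000 × 1.3136 × 1.089000 = CZK 133,037,467.20.
The quoted forward overvalues ZAR, so borrow CZK, buy ZAR at spot, deposit the ZAR at 1.37%, and sell the proceeds forward at 1.4118.
The gap between the two covered legs is CZK 1,857,482.

CZK 1,857,482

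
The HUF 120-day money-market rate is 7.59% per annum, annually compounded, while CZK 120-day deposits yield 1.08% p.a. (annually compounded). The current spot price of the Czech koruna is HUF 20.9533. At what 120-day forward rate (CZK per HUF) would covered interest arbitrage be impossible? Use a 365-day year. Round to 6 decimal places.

T = 120/365 years.
HUF accumulates by (1 + 0.0759)^(120/365) = 1.0243434.
CZK accumulates by (1 + 0.0108)^(120/365) = 1.0035379.
CIP: F = S · (grow HUF)/(grow CZK) = 20.9533 × 1.0243434/1.0035379 = 21.38771 HUF per CZK.
Invert for CZK per HUF: 1 / 21.38771 = 0.046756.

0.046756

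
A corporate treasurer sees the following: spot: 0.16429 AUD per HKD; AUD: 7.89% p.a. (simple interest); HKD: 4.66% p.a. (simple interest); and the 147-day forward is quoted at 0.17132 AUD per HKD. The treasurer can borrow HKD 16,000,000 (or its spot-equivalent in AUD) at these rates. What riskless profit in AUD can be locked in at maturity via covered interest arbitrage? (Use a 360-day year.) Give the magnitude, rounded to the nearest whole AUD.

T = 147/360 years.
Invest the HKD and cover forward: 16,000,000 × 1.019028333 × 0.17132 = AUD 2,793,278.94.
Convert at spot and invest in AUD: 16,000,000 × 0.16429 × 1.0322175 = AUD 2,713,328.21.
The quoted forward overvalues HKD, so borrow AUD, buy HKD at spot, deposit the HKD at 4.66%, and sell the proceeds forward at 0.17132.
The gap between the two covered legs is AUD 79,951.

AUD 79,951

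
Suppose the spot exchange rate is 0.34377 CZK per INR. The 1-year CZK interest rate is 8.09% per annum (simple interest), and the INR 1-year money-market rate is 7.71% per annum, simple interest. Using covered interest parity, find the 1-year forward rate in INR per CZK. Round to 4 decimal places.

T = 1 year.
CZK growth factor: 1 + 0.0809×1 = 1.080900.
Growth of 1 INR over T: 1 + 0.0771×1 = 1.077100.
So F = 0.34377 × 1.080900 / 1.077100 = 0.3449828 (CZK/INR).
Invert for INR per CZK: 1 / 0.3449828 = 2.8987.

2.8987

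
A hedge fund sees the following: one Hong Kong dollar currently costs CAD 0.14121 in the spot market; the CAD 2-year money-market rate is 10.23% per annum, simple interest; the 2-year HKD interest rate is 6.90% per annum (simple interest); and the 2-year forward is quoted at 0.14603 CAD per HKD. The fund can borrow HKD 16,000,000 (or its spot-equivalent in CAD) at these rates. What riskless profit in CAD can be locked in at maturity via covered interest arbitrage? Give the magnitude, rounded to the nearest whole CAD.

T = 2 years.
Invest the HKD and cover forward: 16,000,000 × 1.138000 × 0.14603 = CAD 2,658,914.24.
Convert at spot and invest in CAD: 16,000,000 × 0.14121 × 1.204600 = CAD 2,721,625.06.
The quoted forward undervalues HKD, so borrow HKD, convert to CAD at spot, deposit the CAD at 10.23%, and buy HKD forward at 0.14603 to cover the loan.
The gap between the two covered legs is CAD 62,711.

CAD 62,711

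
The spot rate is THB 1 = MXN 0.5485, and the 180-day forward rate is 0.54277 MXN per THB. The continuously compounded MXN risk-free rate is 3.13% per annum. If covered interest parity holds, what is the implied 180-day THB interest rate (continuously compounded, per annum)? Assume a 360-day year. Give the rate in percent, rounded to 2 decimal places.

5.23%

T = 180/360 years.
By CIP, F/S equals the MXN-to-THB growth ratio: 0.54277/0.5485 = 0.9895533.
The MXN side grows by e^(0.0313×180/360) = 1.0157731.
Hence g_THB = 1.0264966.
Take logs: ln 1.0264966 / (180/360) = 0.052303, so 5.23%.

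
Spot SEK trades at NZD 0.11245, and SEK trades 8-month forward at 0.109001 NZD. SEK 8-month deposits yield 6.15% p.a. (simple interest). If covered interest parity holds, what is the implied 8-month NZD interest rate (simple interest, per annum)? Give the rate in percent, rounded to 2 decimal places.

T = 8/12 years.
F/S = 0.109001/0.11245 = 0.9693286 = (growth of NZD) / (growth of SEK).
SEK growth factor: 1 + 0.0615×8/12 = 1.041000.
Hence g_NZD = 1.0090711.
(1.0090711 − 1)/T = 0.013607, i.e. 1.36%.

1.36%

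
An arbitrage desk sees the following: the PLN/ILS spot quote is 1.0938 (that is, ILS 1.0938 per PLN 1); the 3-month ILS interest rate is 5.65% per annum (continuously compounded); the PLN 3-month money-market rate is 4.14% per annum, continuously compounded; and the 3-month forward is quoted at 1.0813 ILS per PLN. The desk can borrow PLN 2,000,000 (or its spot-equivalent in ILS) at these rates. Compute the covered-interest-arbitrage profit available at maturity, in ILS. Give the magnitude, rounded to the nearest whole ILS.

T = 3/12 years.
Route A — deposit PLN, sell forward: 2,000,000 × 1.010403747 × 1.0813 = ILS 2,185,099.14.
Route B — convert at spot, deposit ILS: 2,000,000 × 1.0938 × 1.014225229 = ILS 2,218,719.11.
The quoted forward undervalues PLN, so borrow PLN, convert to ILS at spot, deposit the ILS at 5.65%, and buy PLN forward at 1.0813 to cover the loan.
Arbitrage profit = |2,185,099.14 − 2,218,719.11| = ILS 33,620.

ILS 33,620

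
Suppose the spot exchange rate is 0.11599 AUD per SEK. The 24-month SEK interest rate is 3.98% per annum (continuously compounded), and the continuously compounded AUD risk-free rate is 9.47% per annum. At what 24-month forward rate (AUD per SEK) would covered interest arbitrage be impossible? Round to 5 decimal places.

0.12945

T = 2 years.
AUD accumulates by e^(0.0947×2) = 1.2085243.
Growth of 1 SEK over T: e^(0.0398×2) = 1.0828538.
So F = 0.11599 × 1.2085243 / 1.0828538 = 0.1294512 (AUD/SEK).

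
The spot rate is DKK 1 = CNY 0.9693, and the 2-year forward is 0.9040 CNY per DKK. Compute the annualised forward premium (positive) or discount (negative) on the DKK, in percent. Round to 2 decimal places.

-3.37%

T = 2 years.
(F − S)/S = (0.9040 − 0.9693)/0.9693 = -0.0673682.
Annualise by dividing by T: -0.0673682 / 2 = -0.033684 → -3.37%.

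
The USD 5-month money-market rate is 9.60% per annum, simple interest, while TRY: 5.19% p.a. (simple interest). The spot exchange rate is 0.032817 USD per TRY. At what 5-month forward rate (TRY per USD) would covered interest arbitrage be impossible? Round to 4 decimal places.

T = 5/12 years.
Growth of 1 USD over T: 1 + 0.0960×5/12 = 1.040000.
Growth of 1 TRY over T: 1 + 0.0519×5/12 = 1.021625.
So F = 0.032817 × 1.040000 / 1.021625 = 0.033407248 (USD/TRY).
Invert for TRY per USD: 1 / 0.033407248 = 29.9336.

29.9336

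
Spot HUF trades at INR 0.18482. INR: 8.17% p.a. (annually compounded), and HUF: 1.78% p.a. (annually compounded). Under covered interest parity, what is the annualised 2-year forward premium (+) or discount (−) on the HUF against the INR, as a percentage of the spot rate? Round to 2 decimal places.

+6.48%

T = 2 years.
CIP forward (INR per HUF) = 0.18482 × 1.1700749/1.0359168 = 0.20875542.
(F − S)/S ÷ T = (0.20875542 − 0.18482)/0.18482/2 = 0.064753 → 6.48%.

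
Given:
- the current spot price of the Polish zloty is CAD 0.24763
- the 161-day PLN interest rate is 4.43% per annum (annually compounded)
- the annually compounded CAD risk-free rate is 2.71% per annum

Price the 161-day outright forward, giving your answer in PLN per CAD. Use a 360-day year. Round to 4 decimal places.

T = 161/360 years.
CAD growth factor: (1 + 0.0271)^(161/360) = 1.0120302.
PLN growth factor: (1 + 0.0443)^(161/360) = 1.0195748.
CIP: F = S · (grow CAD)/(grow PLN) = 0.24763 × 1.0120302/1.0195748 = 0.2457976 CAD per PLN.
Quoted the other way: 1/0.2457976 = 4.0684 PLN per CAD.

4.0684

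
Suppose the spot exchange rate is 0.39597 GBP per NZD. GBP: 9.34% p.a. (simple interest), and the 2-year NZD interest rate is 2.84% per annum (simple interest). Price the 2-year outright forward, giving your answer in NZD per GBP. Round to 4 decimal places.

2.2488

T = 2 years.
GBP accumulates by 1 + 0.0934×2 = 1.186800.
Growth of 1 NZD over T: 1 + 0.0284×2 = 1.056800.
Forward (GBP per NZD) = 0.39597 × 1.186800 / 1.056800 = 0.4446794.
Quoted the other way: 1/0.4446794 = 2.2488 NZD per GBP.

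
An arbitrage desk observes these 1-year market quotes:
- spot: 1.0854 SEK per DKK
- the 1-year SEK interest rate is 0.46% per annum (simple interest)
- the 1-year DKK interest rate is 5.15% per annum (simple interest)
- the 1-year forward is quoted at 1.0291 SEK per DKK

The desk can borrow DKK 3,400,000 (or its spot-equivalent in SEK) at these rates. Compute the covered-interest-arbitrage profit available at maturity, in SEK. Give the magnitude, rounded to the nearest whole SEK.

SEK 28,200

T = 1 year.
Keep in DKK, deliver into the forward: 3,400,000·1.051500·1.0291 = SEK 3,679,135.41.
Swap to SEK now, deposit: 3,400,000·1.0854·1.004600 = SEK 3,707,335.66.
The quoted forward undervalues DKK, so borrow DKK, convert to SEK at spot, deposit the SEK at 0.46%, and buy DKK forward at 1.0291 to cover the loan.
Arbitrage profit = |3,679,135.41 − 3,707,335.66| = SEK 28,200.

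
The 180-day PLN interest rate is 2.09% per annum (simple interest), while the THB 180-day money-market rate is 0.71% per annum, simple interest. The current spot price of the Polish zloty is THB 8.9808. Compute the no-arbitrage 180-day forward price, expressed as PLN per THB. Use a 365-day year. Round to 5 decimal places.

0.11210

T = 180/365 years.
THB growth factor: 1 + 0.0071×180/365 = 1.0035014.
Growth of 1 PLN over T: 1 + 0.0209×180/365 = 1.0103068.
So F = 8.9808 × 1.0035014 / 1.0103068 = 8.920306 (THB/PLN).
Invert for PLN per THB: 1 / 8.920306 = 0.11210.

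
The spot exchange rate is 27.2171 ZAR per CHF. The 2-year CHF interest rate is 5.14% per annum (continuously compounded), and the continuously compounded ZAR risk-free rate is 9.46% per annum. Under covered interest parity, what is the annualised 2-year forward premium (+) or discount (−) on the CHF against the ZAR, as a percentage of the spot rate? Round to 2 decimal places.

T = 2 years.
CIP forward (ZAR per CHF) = 27.2171 × 1.2082826/1.1082697 = 29.6732360.
(F − S)/S ÷ T = (29.6732360 − 27.2171)/27.2171/2 = 0.045121 → 4.51%.

+4.51%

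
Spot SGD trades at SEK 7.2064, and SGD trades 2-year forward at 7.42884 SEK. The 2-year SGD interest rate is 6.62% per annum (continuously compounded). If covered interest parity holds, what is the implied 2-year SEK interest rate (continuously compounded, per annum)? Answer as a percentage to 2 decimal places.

T = 2 years.
CIP gives F = S · g_SEK/g_SGD, so g_SEK/g_SGD = 7.42884/7.2064 = 1.0308670.
The SGD side grows by e^(0.0662×2) = 1.1415649.
Hence g_SEK = 1.1768016.
Take logs: ln 1.1768016 / 2 = 0.081400, so 8.14%.

8.14%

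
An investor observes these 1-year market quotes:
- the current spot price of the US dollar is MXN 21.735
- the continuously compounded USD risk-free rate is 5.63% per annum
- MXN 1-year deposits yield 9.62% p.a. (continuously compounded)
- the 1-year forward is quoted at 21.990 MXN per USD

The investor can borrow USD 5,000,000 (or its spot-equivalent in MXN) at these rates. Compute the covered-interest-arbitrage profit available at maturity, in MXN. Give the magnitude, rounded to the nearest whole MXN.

T = 1 year.
Invest the USD and cover forward: 5,000,000 × 1.05791501064 × 21.990 = MXN 116,317,755.42.
Convert at spot and invest in MXN: 5,000,000 × 21.735 × 1.10097923782 = MXN 119,648,918.67.
The quoted forward undervalues USD, so borrow USD, convert to MXN at spot, deposit the MXN at 9.62%, and buy USD forward at 21.990 to cover the loan.
Profit = 119,648,918.67 − 116,317,755.42 = MXN 3,331,163.

MXN 3,331,163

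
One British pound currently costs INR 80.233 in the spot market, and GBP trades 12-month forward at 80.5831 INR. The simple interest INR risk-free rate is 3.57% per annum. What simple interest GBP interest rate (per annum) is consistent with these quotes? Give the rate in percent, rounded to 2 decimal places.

3.12%

T = 1 year.
F/S = 80.5831/80.233 = 1.0043635 = (growth of INR) / (growth of GBP).
The INR side grows by 1 + 0.0357×1 = 1.035700.
So the GBP growth factor = 1.0312004.
(1.0312004 − 1)/T = 0.031200, i.e. 3.12%.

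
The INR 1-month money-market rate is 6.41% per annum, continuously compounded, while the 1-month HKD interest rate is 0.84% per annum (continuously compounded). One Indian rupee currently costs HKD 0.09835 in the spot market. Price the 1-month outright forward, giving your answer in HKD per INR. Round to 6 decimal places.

0.097895

T = 1/12 years.
HKD growth factor: e^(0.0084×1/12) = 1.0007002.
INR accumulates by e^(0.0641×1/12) = 1.005356.
CIP: F = S · (grow HKD)/(grow INR) = 0.09835 × 1.0007002/1.005356 = 0.09789454 HKD per INR.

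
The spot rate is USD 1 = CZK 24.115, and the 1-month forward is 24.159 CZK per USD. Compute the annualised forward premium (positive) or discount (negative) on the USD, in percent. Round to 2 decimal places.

+2.19%

T = 1/12 years.
USD trades forward at +0.18246% vs spot over the period.
Per annum: 0.0018246 / (1/12) = 0.021895 = 2.19%.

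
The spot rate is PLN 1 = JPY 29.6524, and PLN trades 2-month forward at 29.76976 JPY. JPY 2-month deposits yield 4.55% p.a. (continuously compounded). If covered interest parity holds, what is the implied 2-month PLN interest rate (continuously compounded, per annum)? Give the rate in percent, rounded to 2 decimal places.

T = 2/12 years.
F/S = 29.76976/29.6524 = 1.0039579 = (growth of JPY) / (growth of PLN).
JPY growth factor: e^(0.0455×2/12) = 1.0076122.
So the PLN growth factor = 1.0036399.
r = ln(1.0036399)/(2/12) = 0.021800 → 2.18%.

2.18%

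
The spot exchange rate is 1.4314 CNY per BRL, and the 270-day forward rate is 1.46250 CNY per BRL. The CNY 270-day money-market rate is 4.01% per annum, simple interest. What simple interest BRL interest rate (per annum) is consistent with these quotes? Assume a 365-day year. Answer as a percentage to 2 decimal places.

1.05%

T = 270/365 years.
F/S = 1.4625/1.4314 = 1.0217270 = (growth of CNY) / (growth of BRL).
CNY growth factor: 1 + 0.0401×270/365 = 1.029663.
That pins the BRL growth at 1.0077672.
(1.0077672 − 1)/T = 0.010500, i.e. 1.05%.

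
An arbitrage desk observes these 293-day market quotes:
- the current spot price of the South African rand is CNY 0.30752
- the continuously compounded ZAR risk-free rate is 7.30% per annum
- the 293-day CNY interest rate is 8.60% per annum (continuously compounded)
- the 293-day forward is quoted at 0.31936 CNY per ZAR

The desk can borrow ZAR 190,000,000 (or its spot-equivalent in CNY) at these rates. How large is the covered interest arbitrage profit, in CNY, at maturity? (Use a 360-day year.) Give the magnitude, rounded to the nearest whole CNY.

T = 293/360 years.
Invest the ZAR and cover forward: 190,000,000 × 1.0612143747 × 0.31936 = CNY 64,392,790.31.
Convert at spot and invest in CNY: 190,000,000 × 0.30752 × 1.0725022229 = CNY 62,665,017.88.
The quoted forward overvalues ZAR, so borrow CNY, buy ZAR at spot, deposit the ZAR at 7.30%, and sell the proceeds forward at 0.31936.
Arbitrage profit = |64,392,790.31 − 62,665,017.88| = CNY 1,727,772.

CNY 1,727,772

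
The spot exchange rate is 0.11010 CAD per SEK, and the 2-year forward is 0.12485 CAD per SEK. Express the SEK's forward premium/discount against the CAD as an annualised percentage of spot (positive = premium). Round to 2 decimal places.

T = 2 years.
Period premium: (0.12485 − 0.1101)/0.1101 = 0.1339691.
Annualise by dividing by T: 0.1339691 / 2 = 0.066985 → 6.70%.

+6.70%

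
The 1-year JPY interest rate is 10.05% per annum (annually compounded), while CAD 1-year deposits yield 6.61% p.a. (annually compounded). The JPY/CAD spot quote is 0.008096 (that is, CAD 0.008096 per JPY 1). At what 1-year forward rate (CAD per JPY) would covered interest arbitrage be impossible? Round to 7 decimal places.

0.0078429

T = 1 year.
CAD accumulates by (1 + 0.0661)^1 = 1.066100.
Growth of 1 JPY over T: (1 + 0.1005)^1 = 1.100500.
CIP: F = S · (grow CAD)/(grow JPY) = 0.008096 × 1.066100/1.100500 = 0.007842931 CAD per JPY.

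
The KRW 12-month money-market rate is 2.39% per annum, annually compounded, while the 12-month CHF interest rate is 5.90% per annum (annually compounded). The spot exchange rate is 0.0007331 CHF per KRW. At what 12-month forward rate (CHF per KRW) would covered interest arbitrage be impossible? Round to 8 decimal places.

T = 1 year.
CHF growth factor: (1 + 0.0590)^1 = 1.059000.
KRW growth factor: (1 + 0.0239)^1 = 1.023900.
CIP: F = S · (grow CHF)/(grow KRW) = 0.0007331 × 1.059000/1.023900 = 0.0007582312 CHF per KRW.

0.00075823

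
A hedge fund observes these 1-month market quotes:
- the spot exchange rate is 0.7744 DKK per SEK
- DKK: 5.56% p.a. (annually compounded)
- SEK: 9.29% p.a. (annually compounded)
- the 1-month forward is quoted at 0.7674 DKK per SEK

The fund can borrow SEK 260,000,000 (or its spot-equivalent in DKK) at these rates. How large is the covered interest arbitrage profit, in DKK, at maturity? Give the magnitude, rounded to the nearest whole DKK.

T = 1/12 years.
Keep in SEK, deliver into the forward: 260,000,000·1.00743036196·0.7674 = DKK 201,006,535.54.
Swap to DKK now, deposit: 260,000,000·0.7744·1.00451929181 = DKK 202,253,932.29.
The quoted forward undervalues SEK, so borrow SEK, convert to DKK at spot, deposit the DKK at 5.56%, and buy SEK forward at 0.7674 to cover the loan.
Arbitrage profit = |201,006,535.54 − 202,253,932.29| = DKK 1,247,397.

DKK 1,247,397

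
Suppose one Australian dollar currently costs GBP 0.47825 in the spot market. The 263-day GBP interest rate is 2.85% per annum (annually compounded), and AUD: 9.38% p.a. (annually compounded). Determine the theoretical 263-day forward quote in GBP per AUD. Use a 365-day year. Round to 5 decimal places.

T = 263/365 years.
GBP growth factor: (1 + 0.0285)^(263/365) = 1.0204548.
Growth of 1 AUD over T: (1 + 0.0938)^(263/365) = 1.0667352.
So F = 0.47825 × 1.0204548 / 1.0667352 = 0.4575011 (GBP/AUD).

0.45750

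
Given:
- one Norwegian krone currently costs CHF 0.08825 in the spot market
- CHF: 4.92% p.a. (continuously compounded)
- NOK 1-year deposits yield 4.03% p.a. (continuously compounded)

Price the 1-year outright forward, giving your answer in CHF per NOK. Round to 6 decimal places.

T = 1 year.
CHF accumulates by e^(0.0492×1) = 1.0504304.
Growth of 1 NOK over T: e^(0.0403×1) = 1.0411231.
Forward (CHF per NOK) = 0.08825 × 1.0504304 / 1.0411231 = 0.08903893.

0.089039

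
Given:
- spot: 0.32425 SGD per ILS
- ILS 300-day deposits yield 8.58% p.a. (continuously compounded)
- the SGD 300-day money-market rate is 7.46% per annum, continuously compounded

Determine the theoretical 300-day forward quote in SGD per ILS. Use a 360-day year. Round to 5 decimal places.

T = 300/360 years.
SGD growth factor: e^(0.0746×300/360) = 1.0641397.
Growth of 1 ILS over T: e^(0.0858×300/360) = 1.0741182.
Forward (SGD per ILS) = 0.32425 × 1.0641397 / 1.0741182 = 0.3212377.

0.32124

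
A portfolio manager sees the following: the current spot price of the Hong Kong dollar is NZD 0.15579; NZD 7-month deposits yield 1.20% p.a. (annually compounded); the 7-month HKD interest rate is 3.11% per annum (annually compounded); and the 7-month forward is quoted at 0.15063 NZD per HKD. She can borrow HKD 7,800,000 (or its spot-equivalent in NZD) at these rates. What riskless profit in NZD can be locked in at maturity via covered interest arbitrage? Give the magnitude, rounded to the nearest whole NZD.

T = 7/12 years.
Invest the HKD and cover forward: 7,800,000 × 1.018025818 × 0.15063 = NZD 1,196,092.79.
Convert at spot and invest in NZD: 7,800,000 × 0.15579 × 1.006982598 = NZD 1,223,646.99.
The quoted forward undervalues HKD, so borrow HKD, convert to NZD at spot, deposit the NZD at 1.20%, and buy HKD forward at 0.15063 to cover the loan.
Arbitrage profit = |1,196,092.79 − 1,223,646.99| = NZD 27,554.

NZD 27,554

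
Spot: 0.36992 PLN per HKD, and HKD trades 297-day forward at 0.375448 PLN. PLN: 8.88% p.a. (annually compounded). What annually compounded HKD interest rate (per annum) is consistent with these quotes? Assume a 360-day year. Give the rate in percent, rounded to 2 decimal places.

6.94%

T = 297/360 years.
CIP gives F = S · g_PLN/g_HKD, so g_PLN/g_HKD = 0.375448/0.36992 = 1.0149438.
The PLN side grows by (1 + 0.0888)^(297/360) = 1.0727097.
That pins the HKD growth at 1.0569154.
Annualise: 1.0569154^(360/297) − 1 = 0.069399 = 6.94%.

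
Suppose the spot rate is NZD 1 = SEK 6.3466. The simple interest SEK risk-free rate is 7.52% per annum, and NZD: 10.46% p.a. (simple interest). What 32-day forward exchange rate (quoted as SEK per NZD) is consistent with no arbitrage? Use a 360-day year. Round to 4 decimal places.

6.3302

T = 32/360 years.
Growth of 1 SEK over T: 1 + 0.0752×32/360 = 1.0066844.
NZD growth factor: 1 + 0.1046×32/360 = 1.0092978.
Forward (SEK per NZD) = 6.3466 × 1.0066844 / 1.0092978 = 6.330167.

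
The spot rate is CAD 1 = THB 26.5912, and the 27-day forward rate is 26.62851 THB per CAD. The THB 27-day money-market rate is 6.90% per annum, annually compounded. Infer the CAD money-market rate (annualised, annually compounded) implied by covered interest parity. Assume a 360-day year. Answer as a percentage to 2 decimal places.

4.92%

T = 27/360 years.
F/S = 26.62851/26.5912 = 1.0014031 = (growth of THB) / (growth of CAD).
THB growth factor: (1 + 0.0690)^(27/360) = 1.0050168.
That pins the CAD growth at 1.0036086.
Annualise: 1.0036086^(360/27) − 1 = 0.049200 = 4.92%.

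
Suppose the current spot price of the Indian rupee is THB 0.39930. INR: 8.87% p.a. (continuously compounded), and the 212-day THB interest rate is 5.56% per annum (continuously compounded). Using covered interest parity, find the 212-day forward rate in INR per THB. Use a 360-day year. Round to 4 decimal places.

2.5537

T = 212/360 years.
THB growth factor: e^(0.0556×212/360) = 1.0332841.
INR accumulates by e^(0.0887×212/360) = 1.0536227.
CIP: F = S · (grow THB)/(grow INR) = 0.3993 × 1.0332841/1.0536227 = 0.3915921 THB per INR.
Quoted the other way: 1/0.3915921 = 2.5537 INR per THB.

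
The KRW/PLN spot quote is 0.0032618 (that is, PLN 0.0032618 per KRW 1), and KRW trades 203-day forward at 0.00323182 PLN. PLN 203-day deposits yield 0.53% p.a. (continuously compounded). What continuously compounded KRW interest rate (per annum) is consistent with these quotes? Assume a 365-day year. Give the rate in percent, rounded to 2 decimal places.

2.19%

T = 203/365 years.
By CIP, F/S equals the PLN-to-KRW growth ratio: 0.00323182/0.0032618 = 0.9908088.
The PLN side grows by e^(0.0053×203/365) = 1.002952.
That pins the KRW growth at 1.0122558.
r = ln(1.0122558)/(203/365) = 0.021902 → 2.19%.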